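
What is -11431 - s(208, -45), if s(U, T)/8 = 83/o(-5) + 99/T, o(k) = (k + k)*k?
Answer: -285667/25 ≈ -11427.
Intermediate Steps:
o(k) = 2*k² (o(k) = (2*k)*k = 2*k²)
s(U, T) = 332/25 + 792/T (s(U, T) = 8*(83/((2*(-5)²)) + 99/T) = 8*(83/((2*25)) + 99/T) = 8*(83/50 + 99/T) = 332/25 + 792/T)
-11431 - s(208, -45) = -11431 - (332/25 + 792/(-45)) = -11431 - (332/25 + 792*(-1/45)) = -11431 - (332/25 - 88/5) = -11431 - 1*(-108/25) = -11431 + 108/25 = -285667/25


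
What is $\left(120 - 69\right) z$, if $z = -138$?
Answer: $-7038$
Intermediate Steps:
$\left(120 - 69\right) z = \left(120 - 69\right) \left(-138\right) = 51 \left(-138\right) = -7038$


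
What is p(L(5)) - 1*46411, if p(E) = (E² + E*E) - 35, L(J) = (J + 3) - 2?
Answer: -46374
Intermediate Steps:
L(J) = 1 + J (L(J) = (3 + J) - 2 = 1 + J)
p(E) = -35 + 2*E² (p(E) = (E² + E²) - 35 = 2*E² - 35 = -35 + 2*E²)
p(L(5)) - 1*46411 = (-35 + 2*(1 + 5)²) - 1*46411 = (-35 + 2*6²) - 46411 = (-35 + 2*36) - 46411 = (-35 + 72) - 46411 = 37 - 46411 = -46374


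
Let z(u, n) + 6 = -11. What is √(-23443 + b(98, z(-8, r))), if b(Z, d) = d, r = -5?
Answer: 2*I*√5865 ≈ 153.17*I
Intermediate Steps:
z(u, n) = -17 (z(u, n) = -6 - 11 = -17)
√(-23443 + b(98, z(-8, r))) = √(-23443 - 17) = √(-23460) = 2*I*√5865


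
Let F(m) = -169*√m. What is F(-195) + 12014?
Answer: 12014 - 169*I*√195 ≈ 12014.0 - 2360.0*I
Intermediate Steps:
F(-195) + 12014 = -169*I*√195 + 12014 = 12014 - 169*I*√195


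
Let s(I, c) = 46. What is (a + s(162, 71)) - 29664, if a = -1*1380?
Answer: -30998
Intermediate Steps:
a = -1380
(a + s(162, 71)) - 29664 = (-1380 + 46) - 29664 = -1334 - 29664 = -30998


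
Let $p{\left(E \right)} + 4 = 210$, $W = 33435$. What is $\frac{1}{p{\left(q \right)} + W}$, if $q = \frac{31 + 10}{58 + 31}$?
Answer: $\frac{1}{33641} \approx 2.9726 \cdot 10^{-5}$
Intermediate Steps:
$q = \frac{41}{89} \approx 0.46067$
$p{\left(E \right)} = 206$ ($p{\left(E \right)} = -4 + 210 = 206$)
$\frac{1}{p{\left(q \right)} + W} = \frac{1}{206 + 33435} = \frac{1}{33641}$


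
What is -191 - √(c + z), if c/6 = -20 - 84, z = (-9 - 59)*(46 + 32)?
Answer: -191 - 2*I*√1482 ≈ -191.0 - 76.994*I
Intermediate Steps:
z = -5304 (z = -68*78 = -5304)
c = -624 (c = 6*(-20 - 84) = 6*(-104) = -624)
-191 - √(c + z) = -191 - √(-624 - 5304) = -191 - √(-5928) = -191 - 2*I*√1482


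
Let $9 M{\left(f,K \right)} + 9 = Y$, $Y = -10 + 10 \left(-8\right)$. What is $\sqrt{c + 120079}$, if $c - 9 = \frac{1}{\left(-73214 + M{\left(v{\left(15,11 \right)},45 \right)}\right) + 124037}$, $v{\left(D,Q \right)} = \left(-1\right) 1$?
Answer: $\frac{\sqrt{77512581238271}}{25406} \approx 346.54$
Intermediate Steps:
$v{\left(D,Q \right)} = -1$
$Y = -90$ ($Y = -10 - 80 = -90$)
$M{\left(f,K \right)} = -11$ ($M{\left(f,K \right)} = -1 + \frac{1}{9} \left(-90\right) = -1 - 10 = -11$)
$c = \frac{457309}{50812}$ ($c = 9 + \frac{1}{\left(-73214 - 11\right) + 124037} = 9 + \frac{1}{-73225 + 124037} = 9 + \frac{1}{50812} = \frac{457309}{50812} \approx 9.0$)
$\sqrt{c + 120079} = \sqrt{\frac{457309}{50812} + 120079} = \sqrt{\frac{6101911457}{50812}} = \frac{\sqrt{77512581238271}}{25406}$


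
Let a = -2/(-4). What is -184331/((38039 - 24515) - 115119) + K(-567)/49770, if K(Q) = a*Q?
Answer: 11613145/6420804 ≈ 1.8087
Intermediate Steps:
a = ½ (a = -2*(-¼) = ½ ≈ 0.50000)
K(Q) = Q/2
-184331/((38039 - 24515) - 115119) + K(-567)/49770 = -184331/((38039 - 24515) - 115119) + ((½)*(-567))/49770 = -184331/(13524 - 115119) - 567/2*1/49770 = -184331/(-101595) - 9/1580 = -184331*(-1/101595) - 9/1580 = 184331/101595 - 9/1580 = 11613145/6420804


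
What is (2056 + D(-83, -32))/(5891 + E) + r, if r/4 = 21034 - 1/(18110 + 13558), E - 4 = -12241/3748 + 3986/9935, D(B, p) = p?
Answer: 16238351051280980707/193000437129409 ≈ 84136.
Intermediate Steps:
E = 42270713/37236380 (E = 4 + (-12241/3748 + 3986/9935) = 4 - 106674807/37236380 = 42270713/37236380 ≈ 1.1352)
r = 666104711/7917 (r = 4*(21034 - 1/(18110 + 13558)) = 4*(21034 - 1/31668) = 4*(666104711/31668) = 666104711/7917 ≈ 84136.)
(2056 + D(-83, -32))/(5891 + E) + r = (2056 - 32)/(5891 + 42270713/37236380) + 666104711/7917 = 2024/(219401785293/37236380) + 666104711/7917 = 2024*(37236380/219401785293) + 666104711/7917 = 75366433120/219401785293 + 666104711/7917 = 16238351051280980707/193000437129409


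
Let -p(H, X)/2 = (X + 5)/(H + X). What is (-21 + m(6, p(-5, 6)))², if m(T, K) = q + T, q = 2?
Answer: 169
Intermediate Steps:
p(H, X) = -2*(5 + X)/(H + X) (p(H, X) = -2*(X + 5)/(H + X) = -2*(5 + X)/(H + X))
m(T, K) = 2 + T
(-21 + m(6, p(-5, 6)))² = (-21 + (2 + 6))² = (-21 + 8)² = (-13)² = 169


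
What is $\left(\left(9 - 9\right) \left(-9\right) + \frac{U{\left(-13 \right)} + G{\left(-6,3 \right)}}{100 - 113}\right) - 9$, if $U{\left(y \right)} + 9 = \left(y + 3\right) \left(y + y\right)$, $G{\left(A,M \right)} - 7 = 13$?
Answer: $- \frac{388}{13} \approx -29.846$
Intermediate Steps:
$G{\left(A,M \right)} = 20$ ($G{\left(A,M \right)} = 7 + 13 = 20$)
$U{\left(y \right)} = -9 + 2 y \left(3 + y\right)$ ($U{\left(y \right)} = -9 + \left(y + 3\right) \left(y + y\right) = -9 + \left(3 + y\right) 2 y = -9 + 2 y \left(3 + y\right)$)
$\left(\left(9 - 9\right) \left(-9\right) + \frac{U{\left(-13 \right)} + G{\left(-6,3 \right)}}{100 - 113}\right) - 9 = \left(\left(9 - 9\right) \left(-9\right) + \frac{\left(-9 + 2 \left(-13\right)^{2} + 6 \left(-13\right)\right) + 20}{100 - 113}\right) - 9 = \left(0 \left(-9\right) + \frac{\left(-9 + 2 \cdot 169 - 78\right) + 20}{-13}\right) - 9 = \left(0 + \left(\left(-9 + 338 - 78\right) + 20\right) \left(- \frac{1}{13}\right)\right) - 9 = \left(0 + \left(251 + 20\right) \left(- \frac{1}{13}\right)\right) - 9 = \left(0 + 271 \left(- \frac{1}{13}\right)\right) - 9 = \left(0 - \frac{271}{13}\right) - 9 = - \frac{271}{13} - 9 = - \frac{388}{13}$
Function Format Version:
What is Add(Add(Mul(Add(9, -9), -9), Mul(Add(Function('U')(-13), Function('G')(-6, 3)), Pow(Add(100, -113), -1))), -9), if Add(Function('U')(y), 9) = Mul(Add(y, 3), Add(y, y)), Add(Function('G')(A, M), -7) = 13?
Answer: Rational(-388, 13) ≈ -29.846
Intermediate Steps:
Function('G')(A, M) = 20 (Function('G')(A, M) = Add(7, 13) = 20)
Function('U')(y) = Add(-9, Mul(2, y, Add(3, y))) (Function('U')(y) = Add(-9, Mul(Add(y, 3), Add(y, y))) = Add(-9, Mul(Add(3, y), Mul(2, y))) = Add(-9, Mul(2, y, Add(3, y))))
Add(Add(Mul(Add(9, -9), -9), Mul(Add(Function('U')(-13), Function('G')(-6, 3)), Pow(Add(100, -113), -1))), -9) = Add(Add(Mul(Add(9, -9), -9), Mul(Add(Add(-9, Mul(2, Pow(-13, 2)), Mul(6, -13)), 20), Pow(Add(100, -113), -1))), -9) = Add(Add(Mul(0, -9), Mul(Add(Add(-9, Mul(2, 169), -78), 20), Pow(-13, -1))), -9) = Add(Add(0, Mul(Add(Add(-9, 338, -78), 20), Rational(-1, 13))), -9) = Add(Add(0, Mul(Add(251, 20), Rational(-1, 13))), -9) = Add(Add(0, Mul(271, Rational(-1, 13))), -9) = Add(Add(0, Rational(-271, 13)), -9) = Add(Rational(-271, 13), -9) = Rational(-388, 13)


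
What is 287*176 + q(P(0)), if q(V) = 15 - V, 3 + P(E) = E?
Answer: 50530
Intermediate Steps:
P(E) = -3 + E
287*176 + q(P(0)) = 287*176 + (15 - (-3 + 0)) = 50512 + (15 - 1*(-3)) = 50512 + (15 + 3) = 50512 + 18 = 50530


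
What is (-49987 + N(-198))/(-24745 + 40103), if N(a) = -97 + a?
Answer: -25141/7679 ≈ -3.2740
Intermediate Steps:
(-49987 + N(-198))/(-24745 + 40103) = (-49987 + (-97 - 198))/(-24745 + 40103) = (-49987 - 295)/15358 = -50282*1/15358 = -25141/7679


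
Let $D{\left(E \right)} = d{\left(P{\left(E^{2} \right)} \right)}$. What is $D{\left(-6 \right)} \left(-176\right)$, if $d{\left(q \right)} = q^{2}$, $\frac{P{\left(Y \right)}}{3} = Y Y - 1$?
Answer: $-2656407600$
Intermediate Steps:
$P{\left(Y \right)} = -3 + 3 Y^{2}$ ($P{\left(Y \right)} = 3 \left(Y Y - 1\right) = 3 \left(Y^{2} - 1\right) = 3 \left(-1 + Y^{2}\right) = -3 + 3 Y^{2}$)
$D{\left(E \right)} = \left(-3 + 3 E^{4}\right)^{2}$ ($D{\left(E \right)} = \left(-3 + 3 \left(E^{2}\right)^{2}\right)^{2} = \left(-3 + 3 E^{4}\right)^{2}$)
$D{\left(-6 \right)} \left(-176\right) = 9 \left(-1 + \left(-6\right)^{4}\right)^{2} \left(-176\right) = 9 \left(-1 + 1296\right)^{2} \left(-176\right) = 9 \cdot 1295^{2} \left(-176\right) = 9 \cdot 1677025 \left(-176\right) = 15093225 \left(-176\right) = -2656407600$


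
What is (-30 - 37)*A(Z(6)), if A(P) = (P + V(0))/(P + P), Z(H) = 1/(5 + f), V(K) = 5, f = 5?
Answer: -3417/2 ≈ -1708.5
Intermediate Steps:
Z(H) = ⅒ (Z(H) = 1/(5 + 5) = 1/10 = ⅒)
A(P) = (5 + P)/(2*P) (A(P) = (P + 5)/(P + P) = (5 + P)/((2*P)) = (5 + P)*(1/(2*P)) = (5 + P)/(2*P))
(-30 - 37)*A(Z(6)) = (-30 - 37)*((5 + ⅒)/(2*(⅒))) = -67*10*51/(2*10) = -67*51/2 = -3417/2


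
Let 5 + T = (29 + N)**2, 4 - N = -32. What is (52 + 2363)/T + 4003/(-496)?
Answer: -784741/104656 ≈ -7.4983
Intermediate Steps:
N = 36 (N = 4 - 1*(-32) = 4 + 32 = 36)
T = 4220 (T = -5 + (29 + 36)**2 = -5 + 65**2 = -5 + 4225 = 4220)
(52 + 2363)/T + 4003/(-496) = (52 + 2363)/4220 + 4003/(-496) = 2415*(1/4220) + 4003*(-1/496) = 483/844 - 4003/496 = -784741/104656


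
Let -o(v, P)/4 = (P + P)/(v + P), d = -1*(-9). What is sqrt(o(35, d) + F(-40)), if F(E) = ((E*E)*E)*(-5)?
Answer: sqrt(38719802)/11 ≈ 565.68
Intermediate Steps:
d = 9
F(E) = -5*E**3 (F(E) = (E**2*E)*(-5) = E**3*(-5) = -5*E**3)
o(v, P) = -8*P/(P + v) (o(v, P) = -4*(P + P)/(v + P) = -4*2*P/(P + v) = -8*P/(P + v))
sqrt(o(35, d) + F(-40)) = sqrt(-8*9/(9 + 35) - 5*(-40)**3) = sqrt(-8*9/44 - 5*(-64000)) = sqrt(-8*9*1/44 + 320000) = sqrt(-18/11 + 320000) = sqrt(3519982/11) = sqrt(38719802)/11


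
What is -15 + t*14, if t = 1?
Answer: -1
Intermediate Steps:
-15 + t*14 = -15 + 1*14 = -15 + 14 = -1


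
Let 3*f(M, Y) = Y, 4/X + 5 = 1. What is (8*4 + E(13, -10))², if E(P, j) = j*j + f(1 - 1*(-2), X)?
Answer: 156025/9 ≈ 17336.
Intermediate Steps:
X = -1 (X = 4/(-5 + 1) = 4/(-4) = 4*(-¼) = -1)
f(M, Y) = Y/3
E(P, j) = -⅓ + j² (E(P, j) = j*j + (⅓)*(-1) = j² - ⅓ = -⅓ + j²)
(8*4 + E(13, -10))² = (8*4 + (-⅓ + (-10)²))² = (32 + (-⅓ + 100))² = (32 + 299/3)² = (395/3)² = 156025/9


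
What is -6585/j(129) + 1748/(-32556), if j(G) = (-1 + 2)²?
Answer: -53595752/8139 ≈ -6585.1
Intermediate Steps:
j(G) = 1 (j(G) = 1² = 1)
-6585/j(129) + 1748/(-32556) = -6585/1 + 1748/(-32556) = -6585*1 + 1748*(-1/32556) = -6585 - 437/8139 = -53595752/8139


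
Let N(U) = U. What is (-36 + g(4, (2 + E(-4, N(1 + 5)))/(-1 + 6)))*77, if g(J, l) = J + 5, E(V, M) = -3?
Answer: -2079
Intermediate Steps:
g(J, l) = 5 + J
(-36 + g(4, (2 + E(-4, N(1 + 5)))/(-1 + 6)))*77 = (-36 + (5 + 4))*77 = (-36 + 9)*77 = -27*77 = -2079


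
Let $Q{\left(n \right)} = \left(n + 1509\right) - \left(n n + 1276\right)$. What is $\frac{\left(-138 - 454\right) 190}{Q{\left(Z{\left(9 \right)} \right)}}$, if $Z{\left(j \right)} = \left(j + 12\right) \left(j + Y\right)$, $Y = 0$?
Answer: $\frac{112480}{35299} \approx 3.1865$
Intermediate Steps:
$Z{\left(j \right)} = j \left(12 + j\right)$ ($Z{\left(j \right)} = \left(j + 12\right) \left(j + 0\right) = \left(12 + j\right) j = j \left(12 + j\right)$)
$Q{\left(n \right)} = 233 + n - n^{2}$ ($Q{\left(n \right)} = \left(1509 + n\right) - \left(n^{2} + 1276\right) = \left(1509 + n\right) - \left(1276 + n^{2}\right) = 233 + n - n^{2}$)
$\frac{\left(-138 - 454\right) 190}{Q{\left(Z{\left(9 \right)} \right)}} = \frac{\left(-138 - 454\right) 190}{233 + 9 \left(12 + 9\right) - \left(9 \left(12 + 9\right)\right)^{2}} = \frac{\left(-592\right) 190}{233 + 9 \cdot 21 - \left(9 \cdot 21\right)^{2}} = - \frac{112480}{233 + 189 - 189^{2}} = - \frac{112480}{233 + 189 - 35721} = - \frac{112480}{-35299} = \left(-112480\right) \left(- \frac{1}{35299}\right) = \frac{112480}{35299}$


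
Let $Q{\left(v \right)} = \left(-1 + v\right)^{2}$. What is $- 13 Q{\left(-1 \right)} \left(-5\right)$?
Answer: $260$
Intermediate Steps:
$- 13 Q{\left(-1 \right)} \left(-5\right) = - 13 \left(-1 - 1\right)^{2} \left(-5\right) = - 13 \left(-2\right)^{2} \left(-5\right) = \left(-13\right) 4 \left(-5\right) = \left(-52\right) \left(-5\right) = 260$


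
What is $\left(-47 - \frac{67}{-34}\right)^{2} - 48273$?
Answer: $- \frac{53459627}{1156} \approx -46245.0$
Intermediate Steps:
$\left(-47 - \frac{67}{-34}\right)^{2} - 48273 = \left(-47 - - \frac{67}{34}\right)^{2} - 48273 = \left(-47 + \frac{67}{34}\right)^{2} - 48273 = \left(- \frac{1531}{34}\right)^{2} - 48273 = \frac{2343961}{1156} - 48273 = - \frac{53459627}{1156}$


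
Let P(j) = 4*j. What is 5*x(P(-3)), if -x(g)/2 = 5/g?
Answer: 25/6 ≈ 4.1667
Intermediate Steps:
x(g) = -10/g
5*x(P(-3)) = 5*(-10/(4*(-3))) = 5*(-10/(-12)) = 5*(-10*(-1/12)) = 5*(⅚) = 25/6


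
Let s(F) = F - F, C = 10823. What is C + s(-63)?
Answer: 10823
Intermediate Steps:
s(F) = 0
C + s(-63) = 10823 + 0 = 10823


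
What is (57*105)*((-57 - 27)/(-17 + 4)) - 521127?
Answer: -6271911/13 ≈ -4.8245e+5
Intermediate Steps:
(57*105)*((-57 - 27)/(-17 + 4)) - 521127 = 5985*(-84/(-13)) - 521127 = 5985*(-84*(-1/13)) - 521127 = 5985*(84/13) - 521127 = 502740/13 - 521127 = -6271911/13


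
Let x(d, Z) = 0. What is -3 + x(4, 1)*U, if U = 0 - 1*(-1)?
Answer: -3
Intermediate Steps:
U = 1 (U = 0 + 1 = 1)
-3 + x(4, 1)*U = -3 + 0*1 = -3 + 0 = -3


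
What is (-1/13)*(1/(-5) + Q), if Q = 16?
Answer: -79/65 ≈ -1.2154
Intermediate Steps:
(-1/13)*(1/(-5) + Q) = (-1/13)*(1/(-5) + 16) = (-1*1/13)*(-1/5 + 16) = -1/13*79/5 = -79/65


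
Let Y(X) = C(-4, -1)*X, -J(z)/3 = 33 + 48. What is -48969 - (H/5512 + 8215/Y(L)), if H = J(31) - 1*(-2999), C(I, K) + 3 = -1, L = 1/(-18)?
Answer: -85937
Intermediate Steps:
L = -1/18 ≈ -0.055556
C(I, K) = -4 (C(I, K) = -3 - 1 = -4)
J(z) = -243 (J(z) = -3*(33 + 48) = -3*81 = -243)
H = 2756 (H = -243 - 1*(-2999) = -243 + 2999 = 2756)
Y(X) = -4*X
-48969 - (H/5512 + 8215/Y(L)) = -48969 - (2756/5512 + 8215/((-4*(-1/18)))) = -48969 - (2756*(1/5512) + 8215/(2/9)) = -48969 - (½ + 8215*(9/2)) = -48969 - (½ + 73935/2) = -48969 - 1*36968 = -48969 - 36968 = -85937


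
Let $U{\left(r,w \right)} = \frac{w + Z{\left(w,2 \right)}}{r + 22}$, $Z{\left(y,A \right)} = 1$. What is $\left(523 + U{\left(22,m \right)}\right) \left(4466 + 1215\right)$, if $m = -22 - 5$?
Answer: $\frac{65291733}{22} \approx 2.9678 \cdot 10^{6}$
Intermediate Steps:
$m = -27$
$U{\left(r,w \right)} = \frac{1 + w}{22 + r}$ ($U{\left(r,w \right)} = \frac{w + 1}{r + 22} = \frac{1 + w}{22 + r}$)
$\left(523 + U{\left(22,m \right)}\right) \left(4466 + 1215\right) = \left(523 + \frac{1 - 27}{22 + 22}\right) \left(4466 + 1215\right) = \left(523 + \frac{1}{44} \left(-26\right)\right) 5681 = \left(523 - \frac{13}{22}\right) 5681 = \frac{11493}{22} \cdot 5681 = \frac{65291733}{22}$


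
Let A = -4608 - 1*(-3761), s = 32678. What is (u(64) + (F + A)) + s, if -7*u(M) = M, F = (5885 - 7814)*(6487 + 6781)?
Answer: -178935051/7 ≈ -2.5562e+7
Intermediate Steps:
A = -847 (A = -4608 + 3761 = -847)
F = -25593972 (F = -1929*13268 = -25593972)
u(M) = -M/7
(u(64) + (F + A)) + s = (-1/7*64 + (-25593972 - 847)) + 32678 = (-64/7 - 25594819) + 32678 = -179163797/7 + 32678 = -178935051/7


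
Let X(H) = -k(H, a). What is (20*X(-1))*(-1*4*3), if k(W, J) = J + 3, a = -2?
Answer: 240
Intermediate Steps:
k(W, J) = 3 + J
X(H) = -1 (X(H) = -(3 - 2) = -1*1 = -1)
(20*X(-1))*(-1*4*3) = (20*(-1))*(-1*4*3) = -(-80)*3 = -20*(-12) = 240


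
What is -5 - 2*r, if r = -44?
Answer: 83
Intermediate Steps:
-5 - 2*r = -5 - 2*(-44) = -5 + 88 = 83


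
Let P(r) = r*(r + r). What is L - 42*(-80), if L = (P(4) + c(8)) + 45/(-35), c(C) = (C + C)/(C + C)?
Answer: 23742/7 ≈ 3391.7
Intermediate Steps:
P(r) = 2*r² (P(r) = r*(2*r) = 2*r²)
c(C) = 1 (c(C) = (2*C)/((2*C)) = (2*C)*(1/(2*C)) = 1)
L = 222/7 (L = (2*4² + 1) + 45/(-35) = (2*16 + 1) + 45*(-1/35) = (32 + 1) - 9/7 = 33 - 9/7 = 222/7 ≈ 31.714)
L - 42*(-80) = 222/7 - 42*(-80) = 222/7 + 3360 = 23742/7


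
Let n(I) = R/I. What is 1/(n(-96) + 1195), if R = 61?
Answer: 96/114659 ≈ 0.00083727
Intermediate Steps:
n(I) = 61/I
1/(n(-96) + 1195) = 1/(61/(-96) + 1195) = 1/(61*(-1/96) + 1195) = 1/(-61/96 + 1195) = 1/(114659/96) = 96/114659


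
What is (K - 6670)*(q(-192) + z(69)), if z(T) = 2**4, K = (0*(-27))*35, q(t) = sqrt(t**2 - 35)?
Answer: -106720 - 6670*sqrt(36829) ≈ -1.3868e+6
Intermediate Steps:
q(t) = sqrt(-35 + t**2)
K = 0 (K = 0*35 = 0)
z(T) = 16
(K - 6670)*(q(-192) + z(69)) = (0 - 6670)*(sqrt(-35 + (-192)**2) + 16) = -6670*(sqrt(-35 + 36864) + 16) = -6670*(sqrt(36829) + 16) = -6670*(16 + sqrt(36829)) = -106720 - 6670*sqrt(36829)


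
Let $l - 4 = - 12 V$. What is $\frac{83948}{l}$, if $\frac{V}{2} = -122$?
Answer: $\frac{20987}{733} \approx 28.632$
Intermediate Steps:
$V = -244$ ($V = 2 \left(-122\right) = -244$)
$l = 2932$ ($l = 4 - -2928 = 4 + 2928 = 2932$)
$\frac{83948}{l} = \frac{83948}{2932} = 83948 \cdot \frac{1}{2932} = \frac{20987}{733}$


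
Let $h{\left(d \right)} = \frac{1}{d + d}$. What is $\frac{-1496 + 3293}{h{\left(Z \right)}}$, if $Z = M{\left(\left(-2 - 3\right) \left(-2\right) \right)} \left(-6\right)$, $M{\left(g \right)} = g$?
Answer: $-215640$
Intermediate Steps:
$Z = -60$ ($Z = \left(-2 - 3\right) \left(-2\right) \left(-6\right) = \left(-5\right) \left(-2\right) \left(-6\right) = 10 \left(-6\right) = -60$)
$h{\left(d \right)} = \frac{1}{2 d}$
$\frac{-1496 + 3293}{h{\left(Z \right)}} = \frac{-1496 + 3293}{\frac{1}{2} \frac{1}{-60}} = \frac{1797}{\frac{1}{2} \left(- \frac{1}{60}\right)} = \frac{1797}{- \frac{1}{120}} = 1797 \left(-120\right) = -215640$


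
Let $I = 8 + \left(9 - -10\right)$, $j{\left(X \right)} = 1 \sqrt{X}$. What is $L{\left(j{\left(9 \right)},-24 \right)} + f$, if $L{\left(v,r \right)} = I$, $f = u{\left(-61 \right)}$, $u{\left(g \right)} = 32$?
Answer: $59$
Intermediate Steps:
$j{\left(X \right)} = \sqrt{X}$
$f = 32$
$I = 27$ ($I = 8 + \left(9 + 10\right) = 8 + 19 = 27$)
$L{\left(v,r \right)} = 27$
$L{\left(j{\left(9 \right)},-24 \right)} + f = 27 + 32 = 59$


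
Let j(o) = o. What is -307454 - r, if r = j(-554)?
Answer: -306900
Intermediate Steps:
r = -554
-307454 - r = -307454 - 1*(-554) = -307454 + 554 = -306900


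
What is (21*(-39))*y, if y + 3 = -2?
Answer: 4095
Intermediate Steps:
y = -5 (y = -3 - 2 = -5)
(21*(-39))*y = (21*(-39))*(-5) = -819*(-5) = 4095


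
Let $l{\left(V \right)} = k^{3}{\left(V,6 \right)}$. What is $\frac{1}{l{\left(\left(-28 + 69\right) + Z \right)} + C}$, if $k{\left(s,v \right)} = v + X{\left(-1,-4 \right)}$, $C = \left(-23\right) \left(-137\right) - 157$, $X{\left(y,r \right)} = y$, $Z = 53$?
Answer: $\frac{1}{3119} \approx 0.00032062$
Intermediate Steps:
$C = 2994$ ($C = 3151 - 157 = 2994$)
$k{\left(s,v \right)} = -1 + v$ ($k{\left(s,v \right)} = v - 1 = -1 + v$)
$l{\left(V \right)} = 125$ ($l{\left(V \right)} = \left(-1 + 6\right)^{3} = 5^{3} = 125$)
$\frac{1}{l{\left(\left(-28 + 69\right) + Z \right)} + C} = \frac{1}{125 + 2994} = \frac{1}{3119}$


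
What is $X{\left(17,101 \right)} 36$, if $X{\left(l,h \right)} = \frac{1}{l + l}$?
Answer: $\frac{18}{17} \approx 1.0588$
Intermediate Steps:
$X{\left(l,h \right)} = \frac{1}{2 l}$
$X{\left(17,101 \right)} 36 = \frac{1}{2 \cdot 17} \cdot 36 = \frac{1}{2} \cdot \frac{1}{17} \cdot 36 = \frac{1}{34} \cdot 36 = \frac{18}{17}$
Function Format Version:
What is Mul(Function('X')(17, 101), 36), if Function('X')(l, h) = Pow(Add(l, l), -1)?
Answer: Rational(18, 17) ≈ 1.0588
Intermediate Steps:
Function('X')(l, h) = Mul(Rational(1, 2), Pow(l, -1)) (Function('X')(l, h) = Pow(Mul(2, l), -1) = Mul(Rational(1, 2), Pow(l, -1)))
Mul(Function('X')(17, 101), 36) = Mul(Mul(Rational(1, 2), Pow(17, -1)), 36) = Mul(Mul(Rational(1, 2), Rational(1, 17)), 36) = Mul(Rational(1, 34), 36) = Rational(18, 17)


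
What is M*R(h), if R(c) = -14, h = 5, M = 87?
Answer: -1218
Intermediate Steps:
M*R(h) = 87*(-14) = -1218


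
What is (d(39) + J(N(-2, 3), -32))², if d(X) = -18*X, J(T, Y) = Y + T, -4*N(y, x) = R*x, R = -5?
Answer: 8532241/16 ≈ 5.3327e+5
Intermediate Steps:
N(y, x) = 5*x/4 (N(y, x) = -(-5)*x/4 = 5*x/4)
J(T, Y) = T + Y
(d(39) + J(N(-2, 3), -32))² = (-18*39 + ((5/4)*3 - 32))² = (-702 + (15/4 - 32))² = (-702 - 113/4)² = (-2921/4)² = 8532241/16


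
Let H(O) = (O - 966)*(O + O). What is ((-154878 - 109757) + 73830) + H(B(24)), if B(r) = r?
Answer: -236021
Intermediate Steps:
H(O) = 2*O*(-966 + O) (H(O) = (-966 + O)*(2*O) = 2*O*(-966 + O))
((-154878 - 109757) + 73830) + H(B(24)) = ((-154878 - 109757) + 73830) + 2*24*(-966 + 24) = (-264635 + 73830) + 2*24*(-942) = -190805 - 45216 = -236021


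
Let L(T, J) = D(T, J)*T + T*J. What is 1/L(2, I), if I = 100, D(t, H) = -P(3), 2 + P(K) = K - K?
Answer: 1/204 ≈ 0.0049020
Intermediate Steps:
P(K) = -2 (P(K) = -2 + (K - K) = -2 + 0 = -2)
D(t, H) = 2 (D(t, H) = -1*(-2) = 2)
L(T, J) = 2*T + J*T (L(T, J) = 2*T + T*J = 2*T + J*T)
1/L(2, I) = 1/(2*(2 + 100)) = 1/(2*102) = 1/204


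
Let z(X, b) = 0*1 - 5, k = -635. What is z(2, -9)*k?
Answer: 3175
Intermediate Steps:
z(X, b) = -5 (z(X, b) = 0 - 5 = -5)
z(2, -9)*k = -5*(-635) = 3175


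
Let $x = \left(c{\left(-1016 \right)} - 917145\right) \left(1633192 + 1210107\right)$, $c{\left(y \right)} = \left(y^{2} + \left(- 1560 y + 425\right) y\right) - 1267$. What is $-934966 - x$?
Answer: $4579523469010518$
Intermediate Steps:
$c{\left(y \right)} = -1267 + y^{2} + y \left(425 - 1560 y\right)$ ($c{\left(y \right)} = \left(y^{2} + \left(425 - 1560 y\right) y\right) - 1267 = \left(y^{2} + y \left(425 - 1560 y\right)\right) - 1267 = -1267 + y^{2} + y \left(425 - 1560 y\right)$)
$x = -4579523469945484$ ($x = \left(\left(-1267 - 1559 \left(-1016\right)^{2} + 425 \left(-1016\right)\right) - 917145\right) \left(1633192 + 1210107\right) = \left(\left(-1267 - 1609287104 - 431800\right) - 917145\right) 2843299 = \left(-1609720171 - 917145\right) 2843299 = \left(-1610637316\right) 2843299 = -4579523469945484$)
$-934966 - x = -934966 - -4579523469945484 = -934966 + 4579523469945484 = 4579523469010518$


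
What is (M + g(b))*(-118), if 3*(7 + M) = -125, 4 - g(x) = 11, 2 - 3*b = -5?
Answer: 19706/3 ≈ 6568.7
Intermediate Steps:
b = 7/3 (b = ⅔ - ⅓*(-5) = ⅔ + 5/3 = 7/3 ≈ 2.3333)
g(x) = -7 (g(x) = 4 - 1*11 = 4 - 11 = -7)
M = -146/3 (M = -7 + (⅓)*(-125) = -7 - 125/3 = -146/3 ≈ -48.667)
(M + g(b))*(-118) = (-146/3 - 7)*(-118) = -167/3*(-118) = 19706/3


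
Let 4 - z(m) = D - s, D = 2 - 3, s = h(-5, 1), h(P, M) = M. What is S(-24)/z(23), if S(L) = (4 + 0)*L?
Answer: -16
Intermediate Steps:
s = 1
D = -1
z(m) = 6 (z(m) = 4 - (-1 - 1*1) = 4 - (-1 - 1) = 4 - 1*(-2) = 4 + 2 = 6)
S(L) = 4*L
S(-24)/z(23) = (4*(-24))/6 = -96*⅙ = -16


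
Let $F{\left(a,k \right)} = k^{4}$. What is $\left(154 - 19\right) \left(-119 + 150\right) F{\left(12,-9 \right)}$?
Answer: $27457785$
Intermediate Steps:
$\left(154 - 19\right) \left(-119 + 150\right) F{\left(12,-9 \right)} = \left(154 - 19\right) \left(-119 + 150\right) \left(-9\right)^{4} = 135 \cdot 31 \cdot 6561 = 4185 \cdot 6561 = 27457785$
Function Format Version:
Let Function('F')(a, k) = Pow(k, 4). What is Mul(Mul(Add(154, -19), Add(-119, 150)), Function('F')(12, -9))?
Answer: 27457785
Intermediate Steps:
Mul(Mul(Add(154, -19), Add(-119, 150)), Function('F')(12, -9)) = Mul(Mul(Add(154, -19), Add(-119, 150)), Pow(-9, 4)) = Mul(Mul(135, 31), 6561) = Mul(4185, 6561) = 27457785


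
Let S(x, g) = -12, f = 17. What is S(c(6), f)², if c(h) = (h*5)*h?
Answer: 144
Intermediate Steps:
c(h) = 5*h² (c(h) = (5*h)*h = 5*h²)
S(c(6), f)² = (-12)² = 144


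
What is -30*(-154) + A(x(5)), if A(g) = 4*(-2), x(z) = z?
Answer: 4612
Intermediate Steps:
A(g) = -8
-30*(-154) + A(x(5)) = -30*(-154) - 8 = 4620 - 8 = 4612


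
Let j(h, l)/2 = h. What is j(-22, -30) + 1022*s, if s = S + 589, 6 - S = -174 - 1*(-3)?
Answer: 782808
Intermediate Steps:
j(h, l) = 2*h
S = 177 (S = 6 - (-174 - 1*(-3)) = 6 - (-174 + 3) = 6 - 1*(-171) = 6 + 171 = 177)
s = 766 (s = 177 + 589 = 766)
j(-22, -30) + 1022*s = 2*(-22) + 1022*766 = -44 + 782852 = 782808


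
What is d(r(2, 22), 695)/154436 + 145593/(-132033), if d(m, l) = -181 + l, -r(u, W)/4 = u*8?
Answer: -3736155931/3398441398 ≈ -1.0994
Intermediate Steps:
r(u, W) = -32*u (r(u, W) = -4*u*8 = -32*u)
d(r(2, 22), 695)/154436 + 145593/(-132033) = (-181 + 695)/154436 + 145593/(-132033) = 514*(1/154436) + 145593*(-1/132033) = 257/77218 - 48531/44011 = -3736155931/3398441398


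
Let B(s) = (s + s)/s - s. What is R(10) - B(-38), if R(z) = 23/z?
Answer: -377/10 ≈ -37.700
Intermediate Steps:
B(s) = 2 - s (B(s) = (2*s)/s - s = 2 - s)
R(10) - B(-38) = 23/10 - (2 - 1*(-38)) = 23*(1/10) - (2 + 38) = 23/10 - 1*40 = 23/10 - 40 = -377/10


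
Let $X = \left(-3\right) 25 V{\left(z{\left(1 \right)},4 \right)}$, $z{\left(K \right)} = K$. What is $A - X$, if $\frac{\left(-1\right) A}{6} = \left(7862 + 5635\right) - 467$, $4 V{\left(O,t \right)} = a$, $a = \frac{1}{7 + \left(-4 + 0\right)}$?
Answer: $- \frac{312695}{4} \approx -78174.0$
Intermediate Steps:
$a = \frac{1}{3}$ ($a = \frac{1}{7 - 4} = \frac{1}{3} \approx 0.33333$)
$V{\left(O,t \right)} = \frac{1}{12}$ ($V{\left(O,t \right)} = \frac{1}{4} \cdot \frac{1}{3} = \frac{1}{12}$)
$A = -78180$ ($A = - 6 \left(\left(7862 + 5635\right) - 467\right) = - 6 \left(13497 - 467\right) = \left(-6\right) 13030 = -78180$)
$X = - \frac{25}{4}$ ($X = \left(-3\right) 25 \cdot \frac{1}{12} = \left(-75\right) \frac{1}{12} = - \frac{25}{4} \approx -6.25$)
$A - X = -78180 - - \frac{25}{4} = -78180 + \frac{25}{4} = - \frac{312695}{4}$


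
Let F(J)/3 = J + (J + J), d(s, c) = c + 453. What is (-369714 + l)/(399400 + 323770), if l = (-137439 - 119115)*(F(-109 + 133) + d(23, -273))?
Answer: -50982549/361585 ≈ -141.00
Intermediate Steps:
d(s, c) = 453 + c
F(J) = 9*J (F(J) = 3*(J + (J + J)) = 3*(J + 2*J) = 3*(3*J) = 9*J)
l = -101595384 (l = (-137439 - 119115)*(9*(-109 + 133) + (453 - 273)) = -256554*(9*24 + 180) = -256554*(216 + 180) = -256554*396 = -101595384)
(-369714 + l)/(399400 + 323770) = (-369714 - 101595384)/(399400 + 323770) = -101965098/723170 = -101965098*1/723170 = -50982549/361585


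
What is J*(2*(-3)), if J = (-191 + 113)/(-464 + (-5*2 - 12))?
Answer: -26/27 ≈ -0.96296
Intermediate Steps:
J = 13/81 (J = -78/(-464 + (-10 - 12)) = -78/(-464 - 22) = -78/(-486) = -78*(-1/486) = 13/81 ≈ 0.16049)
J*(2*(-3)) = 13*(2*(-3))/81 = (13/81)*(-6) = -26/27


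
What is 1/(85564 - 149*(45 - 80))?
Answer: 1/90779 ≈ 1.1016e-5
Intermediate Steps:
1/(85564 - 149*(45 - 80)) = 1/(85564 - 149*(-35)) = 1/(85564 + 5215) = 1/90779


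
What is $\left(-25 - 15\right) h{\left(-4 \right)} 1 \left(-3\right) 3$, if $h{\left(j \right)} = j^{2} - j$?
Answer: $7200$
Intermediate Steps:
$\left(-25 - 15\right) h{\left(-4 \right)} 1 \left(-3\right) 3 = \left(-25 - 15\right) - 4 \left(-1 - 4\right) 1 \left(-3\right) 3 = - 40 \left(-4\right) \left(-5\right) \left(-3\right) 3 = - 40 \cdot 20 \left(-3\right) 3 = - 40 \left(\left(-60\right) 3\right) = \left(-40\right) \left(-180\right) = 7200$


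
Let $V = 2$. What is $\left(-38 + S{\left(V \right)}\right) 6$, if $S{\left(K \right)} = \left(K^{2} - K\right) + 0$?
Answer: $-216$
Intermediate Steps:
$S{\left(K \right)} = K^{2} - K$
$\left(-38 + S{\left(V \right)}\right) 6 = \left(-38 + 2 \left(-1 + 2\right)\right) 6 = \left(-38 + 2 \cdot 1\right) 6 = \left(-38 + 2\right) 6 = \left(-36\right) 6 = -216$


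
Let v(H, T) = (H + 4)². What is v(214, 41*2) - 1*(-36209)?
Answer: 83733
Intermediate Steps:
v(H, T) = (4 + H)²
v(214, 41*2) - 1*(-36209) = (4 + 214)² - 1*(-36209) = 218² + 36209 = 47524 + 36209 = 83733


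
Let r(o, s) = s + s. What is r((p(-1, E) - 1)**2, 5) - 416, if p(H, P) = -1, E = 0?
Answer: -406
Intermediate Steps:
r(o, s) = 2*s
r((p(-1, E) - 1)**2, 5) - 416 = 2*5 - 416 = 10 - 416 = -406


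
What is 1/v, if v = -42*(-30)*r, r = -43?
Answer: -1/54180 ≈ -1.8457e-5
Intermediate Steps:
v = -54180 (v = -42*(-30)*(-43) = -(-1260)*(-43) = -1*54180 = -54180)
1/v = 1/(-54180) = -1/54180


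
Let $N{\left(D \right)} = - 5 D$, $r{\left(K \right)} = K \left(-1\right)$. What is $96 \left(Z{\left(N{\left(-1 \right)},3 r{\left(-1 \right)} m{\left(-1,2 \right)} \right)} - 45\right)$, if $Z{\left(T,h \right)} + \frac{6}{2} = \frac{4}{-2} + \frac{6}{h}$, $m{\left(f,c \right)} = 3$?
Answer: $-4736$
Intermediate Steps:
$r{\left(K \right)} = - K$
$Z{\left(T,h \right)} = -5 + \frac{6}{h}$ ($Z{\left(T,h \right)} = -3 + \left(\frac{4}{-2} + \frac{6}{h}\right) = -3 + \left(4 \left(- \frac{1}{2}\right) + \frac{6}{h}\right) = -3 - \left(2 - \frac{6}{h}\right) = -5 + \frac{6}{h}$)
$96 \left(Z{\left(N{\left(-1 \right)},3 r{\left(-1 \right)} m{\left(-1,2 \right)} \right)} - 45\right) = 96 \left(\left(-5 + \frac{6}{3 \left(\left(-1\right) \left(-1\right)\right) 3}\right) - 45\right) = 96 \left(\left(-5 + \frac{6}{3 \cdot 1 \cdot 3}\right) - 45\right) = 96 \left(\left(-5 + \frac{6}{3 \cdot 3}\right) - 45\right) = 96 \left(\left(-5 + \frac{6}{9}\right) - 45\right) = 96 \left(\left(-5 + 6 \cdot \frac{1}{9}\right) - 45\right) = 96 \left(\left(-5 + \frac{2}{3}\right) - 45\right) = 96 \left(- \frac{13}{3} - 45\right) = 96 \left(- \frac{148}{3}\right) = -4736$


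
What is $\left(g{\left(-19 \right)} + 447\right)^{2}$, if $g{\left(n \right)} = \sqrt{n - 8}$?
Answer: $199782 + 2682 i \sqrt{3} \approx 1.9978 \cdot 10^{5} + 4645.4 i$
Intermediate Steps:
$g{\left(n \right)} = \sqrt{-8 + n}$
$\left(g{\left(-19 \right)} + 447\right)^{2} = \left(\sqrt{-8 - 19} + 447\right)^{2} = \left(\sqrt{-27} + 447\right)^{2} = \left(3 i \sqrt{3} + 447\right)^{2} = \left(447 + 3 i \sqrt{3}\right)^{2}$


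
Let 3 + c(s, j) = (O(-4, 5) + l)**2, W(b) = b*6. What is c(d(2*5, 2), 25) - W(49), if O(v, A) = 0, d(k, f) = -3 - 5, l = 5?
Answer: -272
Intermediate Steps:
W(b) = 6*b
d(k, f) = -8
c(s, j) = 22 (c(s, j) = -3 + (0 + 5)**2 = -3 + 5**2 = -3 + 25 = 22)
c(d(2*5, 2), 25) - W(49) = 22 - 6*49 = 22 - 1*294 = 22 - 294 = -272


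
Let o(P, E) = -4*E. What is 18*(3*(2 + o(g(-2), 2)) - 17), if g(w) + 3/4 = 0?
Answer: -630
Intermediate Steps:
g(w) = -¾ (g(w) = -¾ + 0 = -¾)
18*(3*(2 + o(g(-2), 2)) - 17) = 18*(3*(2 - 4*2) - 17) = 18*(3*(2 - 8) - 17) = 18*(3*(-6) - 17) = 18*(-18 - 17) = 18*(-35) = -630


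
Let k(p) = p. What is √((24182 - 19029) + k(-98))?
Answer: √5055 ≈ 71.099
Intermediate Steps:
√((24182 - 19029) + k(-98)) = √((24182 - 19029) - 98) = √(5153 - 98) = √5055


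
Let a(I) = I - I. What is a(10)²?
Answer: 0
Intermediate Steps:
a(I) = 0
a(10)² = 0² = 0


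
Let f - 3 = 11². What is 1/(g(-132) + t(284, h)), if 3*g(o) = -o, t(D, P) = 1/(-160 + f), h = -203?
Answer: 36/1583 ≈ 0.022742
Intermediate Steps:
f = 124 (f = 3 + 11² = 3 + 121 = 124)
t(D, P) = -1/36 (t(D, P) = 1/(-160 + 124) = 1/(-36) = -1/36)
g(o) = -o/3 (g(o) = (-o)/3 = -o/3)
1/(g(-132) + t(284, h)) = 1/(-⅓*(-132) - 1/36) = 1/(44 - 1/36) = 1/(1583/36) = 36/1583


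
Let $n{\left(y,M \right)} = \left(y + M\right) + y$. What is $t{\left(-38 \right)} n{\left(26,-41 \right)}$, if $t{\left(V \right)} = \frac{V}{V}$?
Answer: $11$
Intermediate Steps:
$t{\left(V \right)} = 1$
$n{\left(y,M \right)} = M + 2 y$ ($n{\left(y,M \right)} = \left(M + y\right) + y = M + 2 y$)
$t{\left(-38 \right)} n{\left(26,-41 \right)} = 1 \left(-41 + 2 \cdot 26\right) = 1 \left(-41 + 52\right) = 1 \cdot 11 = 11$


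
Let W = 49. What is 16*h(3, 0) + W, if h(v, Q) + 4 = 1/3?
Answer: -29/3 ≈ -9.6667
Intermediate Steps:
h(v, Q) = -11/3 (h(v, Q) = -4 + 1/3 = -11/3)
16*h(3, 0) + W = 16*(-11/3) + 49 = -176/3 + 49 = -29/3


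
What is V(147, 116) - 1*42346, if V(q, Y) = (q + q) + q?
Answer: -41905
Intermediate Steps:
V(q, Y) = 3*q (V(q, Y) = 2*q + q = 3*q)
V(147, 116) - 1*42346 = 3*147 - 1*42346 = 441 - 42346 = -41905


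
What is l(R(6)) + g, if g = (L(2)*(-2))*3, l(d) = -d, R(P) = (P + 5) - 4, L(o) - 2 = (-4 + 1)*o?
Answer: 17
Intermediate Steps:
L(o) = 2 - 3*o (L(o) = 2 + (-4 + 1)*o = 2 - 3*o)
R(P) = 1 + P (R(P) = (5 + P) - 4 = 1 + P)
g = 24 (g = ((2 - 3*2)*(-2))*3 = ((2 - 6)*(-2))*3 = -4*(-2)*3 = 8*3 = 24)
l(R(6)) + g = -(1 + 6) + 24 = -1*7 + 24 = -7 + 24 = 17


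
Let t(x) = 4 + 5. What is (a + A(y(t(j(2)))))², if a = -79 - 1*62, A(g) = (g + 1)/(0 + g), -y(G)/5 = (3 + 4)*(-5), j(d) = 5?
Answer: 600201001/30625 ≈ 19598.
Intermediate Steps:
t(x) = 9
y(G) = 175 (y(G) = -5*(3 + 4)*(-5) = -35*(-5) = -5*(-35) = 175)
A(g) = (1 + g)/g
a = -141 (a = -79 - 62 = -141)
(a + A(y(t(j(2)))))² = (-141 + (1 + 175)/175)² = (-141 + (1/175)*176)² = (-141 + 176/175)² = (-24499/175)² = 600201001/30625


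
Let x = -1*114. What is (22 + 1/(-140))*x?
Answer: -175503/70 ≈ -2507.2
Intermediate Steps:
x = -114
(22 + 1/(-140))*x = (22 + 1/(-140))*(-114) = (22 - 1/140)*(-114) = (3079/140)*(-114) = -175503/70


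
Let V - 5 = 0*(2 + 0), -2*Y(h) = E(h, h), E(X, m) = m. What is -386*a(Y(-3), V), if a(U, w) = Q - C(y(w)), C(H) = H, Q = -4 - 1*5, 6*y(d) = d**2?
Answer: 15247/3 ≈ 5082.3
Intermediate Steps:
Y(h) = -h/2
y(d) = d**2/6
V = 5 (V = 5 + 0*(2 + 0) = 5 + 0*2 = 5 + 0 = 5)
Q = -9 (Q = -4 - 5 = -9)
a(U, w) = -9 - w**2/6
-386*a(Y(-3), V) = -386*(-9 - 1/6*5**2) = -386*(-9 - 1/6*25) = -386*(-9 - 25/6) = -386*(-79/6) = 15247/3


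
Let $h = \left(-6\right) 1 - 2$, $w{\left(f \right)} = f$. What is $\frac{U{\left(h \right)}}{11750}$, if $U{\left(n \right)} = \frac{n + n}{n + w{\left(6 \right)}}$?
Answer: $\frac{4}{5875} \approx 0.00068085$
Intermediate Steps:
$h = -8$ ($h = -6 - 2 = -8$)
$U{\left(n \right)} = \frac{2 n}{6 + n}$ ($U{\left(n \right)} = \frac{n + n}{n + 6} = \frac{2 n}{6 + n}$)
$\frac{U{\left(h \right)}}{11750} = \frac{2 \left(-8\right) \frac{1}{6 - 8}}{11750} = 2 \left(-8\right) \frac{1}{-2} \cdot \frac{1}{11750} = 2 \left(-8\right) \left(- \frac{1}{2}\right) \frac{1}{11750} = 8 \cdot \frac{1}{11750} = \frac{4}{5875}$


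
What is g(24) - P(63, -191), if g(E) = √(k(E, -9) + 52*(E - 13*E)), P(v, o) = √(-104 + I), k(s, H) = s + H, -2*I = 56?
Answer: I*(√14961 - 2*√33) ≈ 110.83*I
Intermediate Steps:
I = -28 (I = -½*56 = -28)
k(s, H) = H + s
P(v, o) = 2*I*√33 (P(v, o) = √(-104 - 28) = √(-132) = 2*I*√33)
g(E) = √(-9 - 623*E) (g(E) = √((-9 + E) + 52*(E - 13*E)) = √((-9 + E) + 52*(-12*E)) = √((-9 + E) - 624*E) = √(-9 - 623*E))
g(24) - P(63, -191) = √(-9 - 623*24) - 2*I*√33 = √(-9 - 14952) - 2*I*√33 = √(-14961) - 2*I*√33 = I*√14961 - 2*I*√33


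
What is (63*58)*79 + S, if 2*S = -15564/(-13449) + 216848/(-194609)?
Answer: 251841516896856/872432147 ≈ 2.8867e+5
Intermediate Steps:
S = 18750954/872432147 (S = (-15564/(-13449) + 216848/(-194609))/2 = (-15564*(-1/13449) + 216848*(-1/194609))/2 = (5188/4483 - 216848/194609)/2 = (1/2)*(37501908/872432147) = 18750954/872432147 ≈ 0.021493)
(63*58)*79 + S = (63*58)*79 + 18750954/872432147 = 3654*79 + 18750954/872432147 = 288666 + 18750954/872432147 = 251841516896856/872432147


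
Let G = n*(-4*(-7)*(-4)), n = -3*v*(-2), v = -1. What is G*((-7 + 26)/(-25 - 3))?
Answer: -456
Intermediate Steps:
n = -6 (n = -3*(-1)*(-2) = 3*(-2) = -6)
G = 672 (G = -6*(-4*(-7))*(-4) = -168*(-4) = -6*(-112) = 672)
G*((-7 + 26)/(-25 - 3)) = 672*((-7 + 26)/(-25 - 3)) = 672*(19/(-28)) = 672*(19*(-1/28)) = 672*(-19/28) = -456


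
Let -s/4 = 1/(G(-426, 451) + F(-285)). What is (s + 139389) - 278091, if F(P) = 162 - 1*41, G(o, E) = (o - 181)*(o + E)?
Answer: -1044009952/7527 ≈ -1.3870e+5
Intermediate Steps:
G(o, E) = (-181 + o)*(E + o)
F(P) = 121 (F(P) = 162 - 41 = 121)
s = 2/7527 (s = -4/(((-426)² - 181*451 - 181*(-426) + 451*(-426)) + 121) = -4/((181476 - 81631 + 77106 - 192126) + 121) = -4/(-15175 + 121) = -4/(-15054) = -4*(-1/15054) = 2/7527 ≈ 0.00026571)
(s + 139389) - 278091 = (2/7527 + 139389) - 278091 = 1049181005/7527 - 278091 = -1044009952/7527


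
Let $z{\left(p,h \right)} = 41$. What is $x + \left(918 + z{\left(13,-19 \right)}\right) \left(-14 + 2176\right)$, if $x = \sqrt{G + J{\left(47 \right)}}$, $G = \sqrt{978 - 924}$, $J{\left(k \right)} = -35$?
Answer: $2073358 + \sqrt{-35 + 3 \sqrt{6}} \approx 2.0734 \cdot 10^{6} + 5.2585 i$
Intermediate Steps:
$G = 3 \sqrt{6}$ ($G = \sqrt{54} = 3 \sqrt{6} \approx 7.3485$)
$x = \sqrt{-35 + 3 \sqrt{6}}$ ($x = \sqrt{3 \sqrt{6} - 35} = \sqrt{-35 + 3 \sqrt{6}} \approx 5.2585 i$)
$x + \left(918 + z{\left(13,-19 \right)}\right) \left(-14 + 2176\right) = \sqrt{-35 + 3 \sqrt{6}} + \left(918 + 41\right) \left(-14 + 2176\right) = \sqrt{-35 + 3 \sqrt{6}} + 959 \cdot 2162 = \sqrt{-35 + 3 \sqrt{6}} + 2073358 = 2073358 + \sqrt{-35 + 3 \sqrt{6}}$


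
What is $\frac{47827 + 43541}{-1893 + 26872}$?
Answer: $\frac{91368}{24979} \approx 3.6578$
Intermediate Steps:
$\frac{47827 + 43541}{-1893 + 26872} = \frac{91368}{24979}$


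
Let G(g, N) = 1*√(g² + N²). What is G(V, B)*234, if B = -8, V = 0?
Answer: 1872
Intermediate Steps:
G(g, N) = √(N² + g²) (G(g, N) = 1*√(N² + g²) = √(N² + g²))
G(V, B)*234 = √((-8)² + 0²)*234 = √(64 + 0)*234 = √64*234 = 8*234 = 1872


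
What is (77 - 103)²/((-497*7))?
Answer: -676/3479 ≈ -0.19431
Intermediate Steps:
(77 - 103)²/((-497*7)) = (-26)²/(-3479) = 676*(-1/3479) = -676/3479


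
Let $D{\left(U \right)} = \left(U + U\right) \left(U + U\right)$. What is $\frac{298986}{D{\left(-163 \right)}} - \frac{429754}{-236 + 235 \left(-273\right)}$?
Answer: $\frac{32462271815}{3421608958} \approx 9.4874$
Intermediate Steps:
$D{\left(U \right)} = 4 U^{2}$ ($D{\left(U \right)} = 2 U 2 U = 4 U^{2}$)
$\frac{298986}{D{\left(-163 \right)}} - \frac{429754}{-236 + 235 \left(-273\right)} = \frac{298986}{4 \left(-163\right)^{2}} - \frac{429754}{-236 + 235 \left(-273\right)} = \frac{298986}{4 \cdot 26569} - \frac{429754}{-236 - 64155} = \frac{298986}{106276} - \frac{429754}{-64391} = 298986 \cdot \frac{1}{106276} - - \frac{429754}{64391} = \frac{149493}{53138} + \frac{429754}{64391} = \frac{32462271815}{3421608958}$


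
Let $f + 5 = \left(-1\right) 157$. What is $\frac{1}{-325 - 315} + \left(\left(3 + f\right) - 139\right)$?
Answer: $- \frac{190721}{640} \approx -298.0$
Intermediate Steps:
$f = -162$ ($f = -5 - 157 = -162$)
$\frac{1}{-325 - 315} + \left(\left(3 + f\right) - 139\right) = \frac{1}{-325 - 315} + \left(\left(3 - 162\right) - 139\right) = \frac{1}{-640} - 298 = - \frac{1}{640} - 298 = - \frac{190721}{640}$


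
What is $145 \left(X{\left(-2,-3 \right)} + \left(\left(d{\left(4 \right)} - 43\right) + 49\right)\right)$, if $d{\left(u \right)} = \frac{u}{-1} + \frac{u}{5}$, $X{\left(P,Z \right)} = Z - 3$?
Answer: $-464$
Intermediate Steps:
$X{\left(P,Z \right)} = -3 + Z$ ($X{\left(P,Z \right)} = Z - 3 = -3 + Z$)
$d{\left(u \right)} = - \frac{4 u}{5}$ ($d{\left(u \right)} = u \left(-1\right) + u \frac{1}{5} = - u + \frac{u}{5} = - \frac{4 u}{5}$)
$145 \left(X{\left(-2,-3 \right)} + \left(\left(d{\left(4 \right)} - 43\right) + 49\right)\right) = 145 \left(\left(-3 - 3\right) + \left(\left(\left(- \frac{4}{5}\right) 4 - 43\right) + 49\right)\right) = 145 \left(-6 + \left(\left(- \frac{16}{5} - 43\right) + 49\right)\right) = 145 \left(-6 + \left(- \frac{231}{5} + 49\right)\right) = 145 \left(-6 + \frac{14}{5}\right) = 145 \left(- \frac{16}{5}\right) = -464$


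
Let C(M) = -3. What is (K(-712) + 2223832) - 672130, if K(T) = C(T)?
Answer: 1551699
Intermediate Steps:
K(T) = -3
(K(-712) + 2223832) - 672130 = (-3 + 2223832) - 672130 = 2223829 - 672130 = 1551699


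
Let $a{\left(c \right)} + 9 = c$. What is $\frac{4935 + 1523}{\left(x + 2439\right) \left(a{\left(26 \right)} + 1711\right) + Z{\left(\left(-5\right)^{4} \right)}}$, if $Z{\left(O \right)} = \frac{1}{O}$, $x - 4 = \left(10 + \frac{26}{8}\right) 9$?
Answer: $\frac{4036250}{2767230001} \approx 0.0014586$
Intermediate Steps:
$a{\left(c \right)} = -9 + c$
$x = \frac{493}{4}$ ($x = 4 + \left(10 + \frac{26}{8}\right) 9 = 4 + \left(10 + 26 \cdot \frac{1}{8}\right) 9 = 4 + \left(10 + \frac{13}{4}\right) 9 = 4 + \frac{53}{4} \cdot 9 = 4 + \frac{477}{4} = \frac{493}{4} \approx 123.25$)
$\frac{4935 + 1523}{\left(x + 2439\right) \left(a{\left(26 \right)} + 1711\right) + Z{\left(\left(-5\right)^{4} \right)}} = \frac{4935 + 1523}{\left(\frac{493}{4} + 2439\right) \left(\left(-9 + 26\right) + 1711\right) + \frac{1}{\left(-5\right)^{4}}} = \frac{6458}{\frac{10249 \left(17 + 1711\right)}{4} + \frac{1}{625}} = \frac{6458}{\frac{10249}{4} \cdot 1728 + \frac{1}{625}} = \frac{6458}{4427568 + \frac{1}{625}} = \frac{6458}{\frac{2767230001}{625}} = 6458 \cdot \frac{625}{2767230001} = \frac{4036250}{2767230001}$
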